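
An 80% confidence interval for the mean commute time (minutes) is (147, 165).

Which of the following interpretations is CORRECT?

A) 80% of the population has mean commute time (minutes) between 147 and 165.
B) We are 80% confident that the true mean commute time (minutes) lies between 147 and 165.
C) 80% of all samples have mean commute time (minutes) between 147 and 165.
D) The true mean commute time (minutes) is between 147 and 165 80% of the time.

A confidence interval represents our confidence in the procedure, not a probability statement about the parameter.

Key concept: If we repeated this sampling process many times and computed an 80% CI each time, about 80% of those intervals would contain the true population parameter.

For this specific interval (147, 165):
- Midpoint (point estimate): 156
- Margin of error: 9

The correct interpretation is the one stating confidence that the true parameter lies in the interval — option B.

B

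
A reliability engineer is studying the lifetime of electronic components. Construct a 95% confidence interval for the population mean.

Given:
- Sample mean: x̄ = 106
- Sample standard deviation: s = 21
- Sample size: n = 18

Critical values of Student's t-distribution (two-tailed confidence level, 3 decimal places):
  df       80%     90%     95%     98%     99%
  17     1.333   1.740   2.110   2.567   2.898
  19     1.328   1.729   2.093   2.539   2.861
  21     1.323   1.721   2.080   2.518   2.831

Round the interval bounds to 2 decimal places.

The population standard deviation σ is unknown (only the sample standard deviation s is given), so use a t-interval with df = n - 1 = 18 - 1 = 17.

For 95% confidence with df = 17, t* = 2.110 (from t-table)

Standard error: SE = s/√n = 21/√18 = 4.949747

Margin of error: E = t* × SE = 2.110 × 4.949747 = 10.4440

T-interval: x̄ ± E = 106 ± 10.4440 = (95.5560, 116.4440)

Rounded to 2 decimal places:

(95.56, 116.44)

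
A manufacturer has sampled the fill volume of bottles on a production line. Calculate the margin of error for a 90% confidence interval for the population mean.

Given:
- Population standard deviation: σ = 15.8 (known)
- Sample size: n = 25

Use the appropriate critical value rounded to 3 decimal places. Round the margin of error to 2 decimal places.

The population standard deviation σ is known, so use the z-interval margin of error formula.

For 90% confidence, z* = 1.645 (from standard normal table)

Margin of error formula for z-interval: E = z* × σ/√n

E = 1.645 × 15.8/√25
  = 1.645 × 3.160000
  = 5.1982

Rounded to 2 decimal places:

5.20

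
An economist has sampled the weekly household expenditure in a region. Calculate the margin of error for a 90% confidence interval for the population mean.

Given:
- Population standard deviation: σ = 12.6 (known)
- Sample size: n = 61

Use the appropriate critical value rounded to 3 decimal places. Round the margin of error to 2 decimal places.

The population standard deviation σ is known, so use the z-interval margin of error formula.

For 90% confidence, z* = 1.645 (from standard normal table)

Margin of error formula for z-interval: E = z* × σ/√n

E = 1.645 × 12.6/√61
  = 1.645 × 1.613265
  = 2.6538

Rounded to 2 decimal places:

2.65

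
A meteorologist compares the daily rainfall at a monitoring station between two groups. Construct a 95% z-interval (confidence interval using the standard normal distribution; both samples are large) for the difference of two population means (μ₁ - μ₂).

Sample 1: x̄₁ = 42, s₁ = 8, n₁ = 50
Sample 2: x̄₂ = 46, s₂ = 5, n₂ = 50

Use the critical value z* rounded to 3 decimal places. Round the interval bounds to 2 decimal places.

Both samples are large (n₁ = 50 ≥ 30, n₂ = 50 ≥ 30), so a z-interval for the difference of means applies.

Point estimate: x̄₁ - x̄₂ = 42 - 46 = -4

Standard error: SE = √(s₁²/n₁ + s₂²/n₂)
= √(8²/50 + 5²/50)
= √(1.2800000 + 0.5000000)
= 1.3341664

For 95% confidence, z* = 1.96 (from standard normal table)
Margin of error: E = z* × SE = 1.96 × 1.3341664 = 2.61497

Z-interval: (x̄₁ - x̄₂) ± E = -4 ± 2.61497 = (-6.61497, -1.38503)

Rounded to 2 decimal places:

(-6.61, -1.39)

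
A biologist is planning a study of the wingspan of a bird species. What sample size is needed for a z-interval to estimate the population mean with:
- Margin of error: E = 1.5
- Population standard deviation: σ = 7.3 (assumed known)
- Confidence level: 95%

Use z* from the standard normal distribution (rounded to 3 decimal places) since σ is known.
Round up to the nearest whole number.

Using z* since population σ is known (z-interval formula).

For 95% confidence, z* = 1.96 (from standard normal table)

Sample size formula for z-interval: n = (z*σ/E)²

n = (1.96 × 7.3 / 1.5)²
  = (9.538667)²
  = 90.9862

Round up to the nearest whole number: n = 91

91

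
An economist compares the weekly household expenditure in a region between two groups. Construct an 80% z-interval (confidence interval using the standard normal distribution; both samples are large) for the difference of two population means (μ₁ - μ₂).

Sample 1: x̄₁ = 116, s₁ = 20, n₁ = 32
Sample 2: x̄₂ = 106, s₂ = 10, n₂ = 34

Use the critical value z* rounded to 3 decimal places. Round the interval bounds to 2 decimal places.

Both samples are large (n₁ = 32 ≥ 30, n₂ = 34 ≥ 30), so a z-interval for the difference of means applies.

Point estimate: x̄₁ - x̄₂ = 116 - 106 = 10

Standard error: SE = √(s₁²/n₁ + s₂²/n₂)
= √(20²/32 + 10²/34)
= √(12.500000 + 2.941176)
= 3.929526

For 80% confidence, z* = 1.282 (from standard normal table)
Margin of error: E = z* × SE = 1.282 × 3.929526 = 5.0377

Z-interval: (x̄₁ - x̄₂) ± E = 10 ± 5.0377 = (4.9623, 15.0377)

Rounded to 2 decimal places:

(4.96, 15.04)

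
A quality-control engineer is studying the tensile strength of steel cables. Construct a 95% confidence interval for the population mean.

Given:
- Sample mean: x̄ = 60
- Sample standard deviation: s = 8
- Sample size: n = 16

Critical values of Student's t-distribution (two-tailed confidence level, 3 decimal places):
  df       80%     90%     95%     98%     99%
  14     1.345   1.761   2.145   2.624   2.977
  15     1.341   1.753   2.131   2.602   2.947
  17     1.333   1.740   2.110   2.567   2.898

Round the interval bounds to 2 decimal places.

The population standard deviation σ is unknown (only the sample standard deviation s is given), so use a t-interval with df = n - 1 = 16 - 1 = 15.

For 95% confidence with df = 15, t* = 2.131 (from t-table)

Standard error: SE = s/√n = 8/√16 = 2.000000

Margin of error: E = t* × SE = 2.131 × 2.000000 = 4.2620

T-interval: x̄ ± E = 60 ± 4.2620 = (55.7380, 64.2620)

Rounded to 2 decimal places:

(55.74, 64.26)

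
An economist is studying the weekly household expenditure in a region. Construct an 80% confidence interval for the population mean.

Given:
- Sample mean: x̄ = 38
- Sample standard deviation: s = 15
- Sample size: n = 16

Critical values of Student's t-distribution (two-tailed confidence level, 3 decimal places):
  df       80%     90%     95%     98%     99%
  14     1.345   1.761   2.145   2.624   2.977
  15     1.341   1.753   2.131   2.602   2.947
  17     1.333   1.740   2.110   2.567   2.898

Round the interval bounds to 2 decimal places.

The population standard deviation σ is unknown (only the sample standard deviation s is given), so use a t-interval with df = n - 1 = 16 - 1 = 15.

For 80% confidence with df = 15, t* = 1.341 (from t-table)

Standard error: SE = s/√n = 15/√16 = 3.750000

Margin of error: E = t* × SE = 1.341 × 3.750000 = 5.0287

T-interval: x̄ ± E = 38 ± 5.0287 = (32.9712, 43.0288)

Rounded to 2 decimal places:

(32.97, 43.03)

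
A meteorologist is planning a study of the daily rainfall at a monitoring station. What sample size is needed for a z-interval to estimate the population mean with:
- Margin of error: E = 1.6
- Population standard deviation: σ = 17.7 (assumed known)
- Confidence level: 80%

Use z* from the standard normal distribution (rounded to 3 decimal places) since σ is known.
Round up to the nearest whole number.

Using z* since population σ is known (z-interval formula).

For 80% confidence, z* = 1.282 (from standard normal table)

Sample size formula for z-interval: n = (z*σ/E)²

n = (1.282 × 17.7 / 1.6)²
  = (14.182125)²
  = 201.1327

Round up to the nearest whole number: n = 202

202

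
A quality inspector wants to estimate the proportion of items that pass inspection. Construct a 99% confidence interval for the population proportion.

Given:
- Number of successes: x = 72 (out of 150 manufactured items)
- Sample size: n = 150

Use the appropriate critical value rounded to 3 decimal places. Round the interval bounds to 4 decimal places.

Sample proportion: p̂ = 72/150 = 0.480000

Check conditions for normal approximation:
  np̂ = 72 ≥ 10 ✓
  n(1-p̂) = 78 ≥ 10 ✓

The sample is large enough, so use a z-interval (normal approximation) for the proportion.

For 99% confidence, z* = 2.576 (from standard normal table)

Standard error: SE = √(p̂(1-p̂)/n) = √(0.480000×0.520000/150) = 0.04079216

Margin of error: E = z* × SE = 2.576 × 0.04079216 = 0.105081

Z-interval: p̂ ± E = 0.480000 ± 0.105081 = (0.374919, 0.585081)

Rounded to 4 decimal places:

(0.3749, 0.5851)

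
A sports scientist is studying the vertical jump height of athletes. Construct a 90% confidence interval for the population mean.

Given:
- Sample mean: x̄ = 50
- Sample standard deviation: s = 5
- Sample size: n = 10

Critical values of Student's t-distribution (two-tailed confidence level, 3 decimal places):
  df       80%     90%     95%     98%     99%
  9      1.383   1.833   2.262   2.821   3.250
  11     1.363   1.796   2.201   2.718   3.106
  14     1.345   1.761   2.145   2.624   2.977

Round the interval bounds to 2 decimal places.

The population standard deviation σ is unknown (only the sample standard deviation s is given), so use a t-interval with df = n - 1 = 10 - 1 = 9.

For 90% confidence with df = 9, t* = 1.833 (from t-table)

Standard error: SE = s/√n = 5/√10 = 1.581139

Margin of error: E = t* × SE = 1.833 × 1.581139 = 2.8982

T-interval: x̄ ± E = 50 ± 2.8982 = (47.1018, 52.8982)

Rounded to 2 decimal places:

(47.10, 52.90)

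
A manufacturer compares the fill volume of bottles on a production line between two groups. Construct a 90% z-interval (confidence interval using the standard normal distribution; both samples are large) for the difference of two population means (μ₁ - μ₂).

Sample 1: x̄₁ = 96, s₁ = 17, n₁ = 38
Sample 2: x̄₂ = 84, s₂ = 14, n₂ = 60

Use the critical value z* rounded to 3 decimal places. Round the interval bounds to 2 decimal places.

Both samples are large (n₁ = 38 ≥ 30, n₂ = 60 ≥ 30), so a z-interval for the difference of means applies.

Point estimate: x̄₁ - x̄₂ = 96 - 84 = 12

Standard error: SE = √(s₁²/n₁ + s₂²/n₂)
= √(17²/38 + 14²/60)
= √(7.605263 + 3.266667)
= 3.297261

For 90% confidence, z* = 1.645 (from standard normal table)
Margin of error: E = z* × SE = 1.645 × 3.297261 = 5.4240

Z-interval: (x̄₁ - x̄₂) ± E = 12 ± 5.4240 = (6.5760, 17.4240)

Rounded to 2 decimal places:

(6.58, 17.42)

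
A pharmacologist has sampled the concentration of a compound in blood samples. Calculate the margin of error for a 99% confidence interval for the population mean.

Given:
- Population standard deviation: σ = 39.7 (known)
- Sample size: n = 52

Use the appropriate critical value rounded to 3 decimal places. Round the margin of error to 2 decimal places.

The population standard deviation σ is known, so use the z-interval margin of error formula.

For 99% confidence, z* = 2.576 (from standard normal table)

Margin of error formula for z-interval: E = z* × σ/√n

E = 2.576 × 39.7/√52
  = 2.576 × 5.505399
  = 14.1819

Rounded to 2 decimal places:

14.18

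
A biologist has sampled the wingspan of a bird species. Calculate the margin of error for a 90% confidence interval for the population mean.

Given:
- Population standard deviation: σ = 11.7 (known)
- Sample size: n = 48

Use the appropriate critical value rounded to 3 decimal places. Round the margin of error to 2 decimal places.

The population standard deviation σ is known, so use the z-interval margin of error formula.

For 90% confidence, z* = 1.645 (from standard normal table)

Margin of error formula for z-interval: E = z* × σ/√n

E = 1.645 × 11.7/√48
  = 1.645 × 1.688750
  = 2.7780

Rounded to 2 decimal places:

2.78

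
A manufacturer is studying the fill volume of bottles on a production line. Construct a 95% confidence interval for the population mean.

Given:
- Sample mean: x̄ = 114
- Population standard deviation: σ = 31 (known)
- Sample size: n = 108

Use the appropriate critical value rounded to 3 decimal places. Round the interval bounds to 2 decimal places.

The population standard deviation σ is known, so use a z-interval (standard normal critical value).

For 95% confidence, z* = 1.96 (from standard normal table)

Standard error: SE = σ/√n = 31/√108 = 2.982976

Margin of error: E = z* × SE = 1.96 × 2.982976 = 5.8466

Z-interval: x̄ ± E = 114 ± 5.8466 = (108.1534, 119.8466)

Rounded to 2 decimal places:

(108.15, 119.85)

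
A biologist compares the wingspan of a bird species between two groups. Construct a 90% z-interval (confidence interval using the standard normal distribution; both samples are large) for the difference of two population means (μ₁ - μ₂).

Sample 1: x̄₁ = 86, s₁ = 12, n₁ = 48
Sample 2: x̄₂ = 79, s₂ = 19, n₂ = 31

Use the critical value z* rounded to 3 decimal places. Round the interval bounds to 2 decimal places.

Both samples are large (n₁ = 48 ≥ 30, n₂ = 31 ≥ 30), so a z-interval for the difference of means applies.

Point estimate: x̄₁ - x̄₂ = 86 - 79 = 7

Standard error: SE = √(s₁²/n₁ + s₂²/n₂)
= √(12²/48 + 19²/31)
= √(3.000000 + 11.645161)
= 3.826900

For 90% confidence, z* = 1.645 (from standard normal table)
Margin of error: E = z* × SE = 1.645 × 3.826900 = 6.2953

Z-interval: (x̄₁ - x̄₂) ± E = 7 ± 6.2953 = (0.7047, 13.2953)

Rounded to 2 decimal places:

(0.70, 13.30)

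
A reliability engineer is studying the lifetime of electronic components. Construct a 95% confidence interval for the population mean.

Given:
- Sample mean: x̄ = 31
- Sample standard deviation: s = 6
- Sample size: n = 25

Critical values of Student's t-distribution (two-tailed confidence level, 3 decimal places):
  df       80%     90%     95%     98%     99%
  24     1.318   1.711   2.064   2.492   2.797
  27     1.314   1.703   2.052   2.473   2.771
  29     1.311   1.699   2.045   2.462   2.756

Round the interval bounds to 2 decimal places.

The population standard deviation σ is unknown (only the sample standard deviation s is given), so use a t-interval with df = n - 1 = 25 - 1 = 24.

For 95% confidence with df = 24, t* = 2.064 (from t-table)

Standard error: SE = s/√n = 6/√25 = 1.200000

Margin of error: E = t* × SE = 2.064 × 1.200000 = 2.4768

T-interval: x̄ ± E = 31 ± 2.4768 = (28.5232, 33.4768)

Rounded to 2 decimal places:

(28.52, 33.48)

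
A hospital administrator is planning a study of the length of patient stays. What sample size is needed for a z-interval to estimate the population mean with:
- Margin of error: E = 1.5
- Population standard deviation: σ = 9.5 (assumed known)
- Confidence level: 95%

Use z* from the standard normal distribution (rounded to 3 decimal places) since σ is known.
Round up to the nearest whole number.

Using z* since population σ is known (z-interval formula).

For 95% confidence, z* = 1.96 (from standard normal table)

Sample size formula for z-interval: n = (z*σ/E)²

n = (1.96 × 9.5 / 1.5)²
  = (12.413333)²
  = 154.0908

Round up to the nearest whole number: n = 155

155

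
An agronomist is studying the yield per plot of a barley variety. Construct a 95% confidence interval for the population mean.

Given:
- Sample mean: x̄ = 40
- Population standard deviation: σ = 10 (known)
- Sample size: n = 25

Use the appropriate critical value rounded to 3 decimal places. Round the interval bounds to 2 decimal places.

The population standard deviation σ is known, so use a z-interval (standard normal critical value).

For 95% confidence, z* = 1.96 (from standard normal table)

Standard error: SE = σ/√n = 10/√25 = 2.000000

Margin of error: E = z* × SE = 1.96 × 2.000000 = 3.9200

Z-interval: x̄ ± E = 40 ± 3.9200 = (36.0800, 43.9200)

Rounded to 2 decimal places:

(36.08, 43.92)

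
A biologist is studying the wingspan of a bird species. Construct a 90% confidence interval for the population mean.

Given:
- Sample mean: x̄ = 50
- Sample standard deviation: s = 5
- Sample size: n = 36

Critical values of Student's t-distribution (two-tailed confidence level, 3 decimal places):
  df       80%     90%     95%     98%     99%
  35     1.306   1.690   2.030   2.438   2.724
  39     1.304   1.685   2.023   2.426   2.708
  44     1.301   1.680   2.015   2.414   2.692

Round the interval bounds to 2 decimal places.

The population standard deviation σ is unknown (only the sample standard deviation s is given), so use a t-interval with df = n - 1 = 36 - 1 = 35.

For 90% confidence with df = 35, t* = 1.690 (from t-table)

Standard error: SE = s/√n = 5/√36 = 0.833333

Margin of error: E = t* × SE = 1.690 × 0.833333 = 1.4083

T-interval: x̄ ± E = 50 ± 1.4083 = (48.5917, 51.4083)

Rounded to 2 decimal places:

(48.59, 51.41)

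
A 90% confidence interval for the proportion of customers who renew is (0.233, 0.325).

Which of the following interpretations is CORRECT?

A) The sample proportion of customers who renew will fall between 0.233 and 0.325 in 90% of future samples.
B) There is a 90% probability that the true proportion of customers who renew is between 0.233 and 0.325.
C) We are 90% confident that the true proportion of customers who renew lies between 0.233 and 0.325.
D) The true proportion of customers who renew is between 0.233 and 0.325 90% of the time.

A confidence interval represents our confidence in the procedure, not a probability statement about the parameter.

Key concept: If we repeated this sampling process many times and computed a 90% CI each time, about 90% of those intervals would contain the true population parameter.

For this specific interval (0.233, 0.325):
- Midpoint (point estimate): 0.279
- Margin of error: 0.046

The correct interpretation is the one stating confidence that the true parameter lies in the interval — option C.

C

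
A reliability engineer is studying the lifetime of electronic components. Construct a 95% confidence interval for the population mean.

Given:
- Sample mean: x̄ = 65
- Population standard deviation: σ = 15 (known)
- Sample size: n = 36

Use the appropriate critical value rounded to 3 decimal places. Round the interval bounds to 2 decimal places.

The population standard deviation σ is known, so use a z-interval (standard normal critical value).

For 95% confidence, z* = 1.96 (from standard normal table)

Standard error: SE = σ/√n = 15/√36 = 2.500000

Margin of error: E = z* × SE = 1.96 × 2.500000 = 4.9000

Z-interval: x̄ ± E = 65 ± 4.9000 = (60.1000, 69.9000)

Rounded to 2 decimal places:

(60.10, 69.90)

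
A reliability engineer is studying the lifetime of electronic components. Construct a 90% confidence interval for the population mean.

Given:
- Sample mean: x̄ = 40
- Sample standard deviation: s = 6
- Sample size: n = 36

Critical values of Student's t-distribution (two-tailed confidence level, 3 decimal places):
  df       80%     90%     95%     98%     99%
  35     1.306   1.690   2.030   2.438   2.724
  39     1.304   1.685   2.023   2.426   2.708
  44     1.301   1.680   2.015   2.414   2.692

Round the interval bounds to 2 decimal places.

The population standard deviation σ is unknown (only the sample standard deviation s is given), so use a t-interval with df = n - 1 = 36 - 1 = 35.

For 90% confidence with df = 35, t* = 1.690 (from t-table)

Standard error: SE = s/√n = 6/√36 = 1.000000

Margin of error: E = t* × SE = 1.690 × 1.000000 = 1.6900

T-interval: x̄ ± E = 40 ± 1.6900 = (38.3100, 41.6900)

Rounded to 2 decimal places:

(38.31, 41.69)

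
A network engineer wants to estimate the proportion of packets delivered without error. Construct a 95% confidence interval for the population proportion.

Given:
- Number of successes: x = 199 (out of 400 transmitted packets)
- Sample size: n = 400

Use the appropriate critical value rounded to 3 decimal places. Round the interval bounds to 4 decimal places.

Sample proportion: p̂ = 199/400 = 0.497500

Check conditions for normal approximation:
  np̂ = 199 ≥ 10 ✓
  n(1-p̂) = 201 ≥ 10 ✓

The sample is large enough, so use a z-interval (normal approximation) for the proportion.

For 95% confidence, z* = 1.96 (from standard normal table)

Standard error: SE = √(p̂(1-p̂)/n) = √(0.497500×0.502500/400) = 0.02499969

Margin of error: E = z* × SE = 1.96 × 0.02499969 = 0.048999

Z-interval: p̂ ± E = 0.497500 ± 0.048999 = (0.448501, 0.546499)

Rounded to 4 decimal places:

(0.4485, 0.5465)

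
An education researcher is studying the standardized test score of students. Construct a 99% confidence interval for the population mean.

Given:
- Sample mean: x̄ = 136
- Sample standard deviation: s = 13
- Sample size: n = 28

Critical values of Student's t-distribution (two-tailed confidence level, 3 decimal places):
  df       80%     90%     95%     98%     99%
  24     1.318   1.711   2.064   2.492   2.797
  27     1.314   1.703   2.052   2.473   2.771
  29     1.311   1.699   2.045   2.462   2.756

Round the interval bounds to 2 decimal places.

The population standard deviation σ is unknown (only the sample standard deviation s is given), so use a t-interval with df = n - 1 = 28 - 1 = 27.

For 99% confidence with df = 27, t* = 2.771 (from t-table)

Standard error: SE = s/√n = 13/√28 = 2.456769

Margin of error: E = t* × SE = 2.771 × 2.456769 = 6.8077

T-interval: x̄ ± E = 136 ± 6.8077 = (129.1923, 142.8077)

Rounded to 2 decimal places:

(129.19, 142.81)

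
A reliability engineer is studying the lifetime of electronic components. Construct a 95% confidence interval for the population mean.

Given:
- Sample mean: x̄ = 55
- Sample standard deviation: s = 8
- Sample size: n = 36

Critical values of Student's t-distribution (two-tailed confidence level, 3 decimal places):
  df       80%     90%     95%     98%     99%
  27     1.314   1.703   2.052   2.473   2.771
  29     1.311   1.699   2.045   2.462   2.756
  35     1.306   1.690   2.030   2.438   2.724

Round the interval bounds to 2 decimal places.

The population standard deviation σ is unknown (only the sample standard deviation s is given), so use a t-interval with df = n - 1 = 36 - 1 = 35.

For 95% confidence with df = 35, t* = 2.030 (from t-table)

Standard error: SE = s/√n = 8/√36 = 1.333333

Margin of error: E = t* × SE = 2.030 × 1.333333 = 2.7067

T-interval: x̄ ± E = 55 ± 2.7067 = (52.2933, 57.7067)

Rounded to 2 decimal places:

(52.29, 57.71)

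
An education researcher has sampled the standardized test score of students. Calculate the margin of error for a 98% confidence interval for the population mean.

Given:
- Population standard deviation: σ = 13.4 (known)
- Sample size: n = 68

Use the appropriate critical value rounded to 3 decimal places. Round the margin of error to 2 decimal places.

The population standard deviation σ is known, so use the z-interval margin of error formula.

For 98% confidence, z* = 2.326 (from standard normal table)

Margin of error formula for z-interval: E = z* × σ/√n

E = 2.326 × 13.4/√68
  = 2.326 × 1.624989
  = 3.7797

Rounded to 2 decimal places:

3.78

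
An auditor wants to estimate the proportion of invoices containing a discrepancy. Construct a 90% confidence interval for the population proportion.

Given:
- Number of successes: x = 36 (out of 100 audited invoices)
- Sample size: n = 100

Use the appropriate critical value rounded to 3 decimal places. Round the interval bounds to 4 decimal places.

Sample proportion: p̂ = 36/100 = 0.360000

Check conditions for normal approximation:
  np̂ = 36 ≥ 10 ✓
  n(1-p̂) = 64 ≥ 10 ✓

The sample is large enough, so use a z-interval (normal approximation) for the proportion.

For 90% confidence, z* = 1.645 (from standard normal table)

Standard error: SE = √(p̂(1-p̂)/n) = √(0.360000×0.640000/100) = 0.04800000

Margin of error: E = z* × SE = 1.645 × 0.04800000 = 0.078960

Z-interval: p̂ ± E = 0.360000 ± 0.078960 = (0.281040, 0.438960)

Rounded to 4 decimal places:

(0.2810, 0.4390)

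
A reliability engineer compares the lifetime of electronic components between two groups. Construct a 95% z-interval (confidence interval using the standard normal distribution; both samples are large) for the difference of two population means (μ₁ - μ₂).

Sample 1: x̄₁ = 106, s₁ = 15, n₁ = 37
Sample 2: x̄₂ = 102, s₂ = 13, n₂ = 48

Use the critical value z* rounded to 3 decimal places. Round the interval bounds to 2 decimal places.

Both samples are large (n₁ = 37 ≥ 30, n₂ = 48 ≥ 30), so a z-interval for the difference of means applies.

Point estimate: x̄₁ - x̄₂ = 106 - 102 = 4

Standard error: SE = √(s₁²/n₁ + s₂²/n₂)
= √(15²/37 + 13²/48)
= √(6.081081 + 3.520833)
= 3.098696

For 95% confidence, z* = 1.96 (from standard normal table)
Margin of error: E = z* × SE = 1.96 × 3.098696 = 6.0734

Z-interval: (x̄₁ - x̄₂) ± E = 4 ± 6.0734 = (-2.0734, 10.0734)

Rounded to 2 decimal places:

(-2.07, 10.07)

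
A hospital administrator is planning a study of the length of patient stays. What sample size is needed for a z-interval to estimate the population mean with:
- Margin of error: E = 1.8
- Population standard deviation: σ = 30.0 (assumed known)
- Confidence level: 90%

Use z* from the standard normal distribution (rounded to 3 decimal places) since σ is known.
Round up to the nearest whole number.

Using z* since population σ is known (z-interval formula).

For 90% confidence, z* = 1.645 (from standard normal table)

Sample size formula for z-interval: n = (z*σ/E)²

n = (1.645 × 30.0 / 1.8)²
  = (27.416667)²
  = 751.6736

Round up to the nearest whole number: n = 752

752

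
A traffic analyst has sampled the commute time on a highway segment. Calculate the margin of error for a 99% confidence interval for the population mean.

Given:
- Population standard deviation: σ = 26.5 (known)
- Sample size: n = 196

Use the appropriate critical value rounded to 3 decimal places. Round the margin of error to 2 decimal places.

The population standard deviation σ is known, so use the z-interval margin of error formula.

For 99% confidence, z* = 2.576 (from standard normal table)

Margin of error formula for z-interval: E = z* × σ/√n

E = 2.576 × 26.5/√196
  = 2.576 × 1.892857
  = 4.8760

Rounded to 2 decimal places:

4.88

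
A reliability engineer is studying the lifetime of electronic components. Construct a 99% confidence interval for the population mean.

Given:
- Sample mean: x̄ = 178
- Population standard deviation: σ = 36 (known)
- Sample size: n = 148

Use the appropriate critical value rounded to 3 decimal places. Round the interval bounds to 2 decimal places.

The population standard deviation σ is known, so use a z-interval (standard normal critical value).

For 99% confidence, z* = 2.576 (from standard normal table)

Standard error: SE = σ/√n = 36/√148 = 2.959182

Margin of error: E = z* × SE = 2.576 × 2.959182 = 7.6229

Z-interval: x̄ ± E = 178 ± 7.6229 = (170.3771, 185.6229)

Rounded to 2 decimal places:

(170.38, 185.62)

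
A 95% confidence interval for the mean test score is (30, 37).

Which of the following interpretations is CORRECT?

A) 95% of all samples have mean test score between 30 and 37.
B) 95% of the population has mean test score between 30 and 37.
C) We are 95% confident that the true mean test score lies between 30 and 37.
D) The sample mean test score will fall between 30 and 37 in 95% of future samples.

A confidence interval represents our confidence in the procedure, not a probability statement about the parameter.

Key concept: If we repeated this sampling process many times and computed a 95% CI each time, about 95% of those intervals would contain the true population parameter.

For this specific interval (30, 37):
- Midpoint (point estimate): 33.5
- Margin of error: 3.5

The correct interpretation is the one stating confidence that the true parameter lies in the interval — option C.

C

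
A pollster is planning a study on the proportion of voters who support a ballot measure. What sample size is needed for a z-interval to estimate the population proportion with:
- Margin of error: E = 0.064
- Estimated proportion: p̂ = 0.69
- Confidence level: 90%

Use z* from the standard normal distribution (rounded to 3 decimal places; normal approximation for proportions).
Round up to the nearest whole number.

Using z* for proportion z-interval (normal approximation).

For 90% confidence, z* = 1.645 (from standard normal table)

Sample size formula for proportion z-interval: n = z*²p̂(1-p̂)/E²

n = 1.645² × 0.69 × 0.31 / 0.064²
  = 2.706025 × 0.2139 / 0.004096
  = 141.3132

Round up to the nearest whole number: n = 142

142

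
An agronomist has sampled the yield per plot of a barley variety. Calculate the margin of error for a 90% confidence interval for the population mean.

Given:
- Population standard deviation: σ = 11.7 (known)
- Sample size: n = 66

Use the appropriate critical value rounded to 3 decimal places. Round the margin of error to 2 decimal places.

The population standard deviation σ is known, so use the z-interval margin of error formula.

For 90% confidence, z* = 1.645 (from standard normal table)

Margin of error formula for z-interval: E = z* × σ/√n

E = 1.645 × 11.7/√66
  = 1.645 × 1.440170
  = 2.3691

Rounded to 2 decimal places:

2.37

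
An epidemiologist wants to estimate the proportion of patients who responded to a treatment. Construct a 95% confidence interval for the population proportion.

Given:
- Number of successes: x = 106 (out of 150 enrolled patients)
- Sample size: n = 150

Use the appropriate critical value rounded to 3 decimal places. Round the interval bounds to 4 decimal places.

Sample proportion: p̂ = 106/150 = 0.706667

Check conditions for normal approximation:
  np̂ = 106 ≥ 10 ✓
  n(1-p̂) = 44 ≥ 10 ✓

The sample is large enough, so use a z-interval (normal approximation) for the proportion.

For 95% confidence, z* = 1.96 (from standard normal table)

Standard error: SE = √(p̂(1-p̂)/n) = √(0.706667×0.293333/150) = 0.03717426

Margin of error: E = z* × SE = 1.96 × 0.03717426 = 0.072862

Z-interval: p̂ ± E = 0.706667 ± 0.072862 = (0.633805, 0.779528)

Rounded to 4 decimal places:

(0.6338, 0.7795)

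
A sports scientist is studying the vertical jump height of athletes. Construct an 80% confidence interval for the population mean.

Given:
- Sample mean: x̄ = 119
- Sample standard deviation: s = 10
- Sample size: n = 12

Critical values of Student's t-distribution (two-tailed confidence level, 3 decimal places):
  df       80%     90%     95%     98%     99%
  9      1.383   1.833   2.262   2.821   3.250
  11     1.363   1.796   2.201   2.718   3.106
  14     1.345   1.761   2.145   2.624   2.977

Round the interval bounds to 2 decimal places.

The population standard deviation σ is unknown (only the sample standard deviation s is given), so use a t-interval with df = n - 1 = 12 - 1 = 11.

For 80% confidence with df = 11, t* = 1.363 (from t-table)

Standard error: SE = s/√n = 10/√12 = 2.886751

Margin of error: E = t* × SE = 1.363 × 2.886751 = 3.9346

T-interval: x̄ ± E = 119 ± 3.9346 = (115.0654, 122.9346)

Rounded to 2 decimal places:

(115.07, 122.93)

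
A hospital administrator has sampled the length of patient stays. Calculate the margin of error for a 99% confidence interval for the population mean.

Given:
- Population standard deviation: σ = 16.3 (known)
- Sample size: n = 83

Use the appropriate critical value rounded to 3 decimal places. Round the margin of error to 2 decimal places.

The population standard deviation σ is known, so use the z-interval margin of error formula.

For 99% confidence, z* = 2.576 (from standard normal table)

Margin of error formula for z-interval: E = z* × σ/√n

E = 2.576 × 16.3/√83
  = 2.576 × 1.789157
  = 4.6089

Rounded to 2 decimal places:

4.61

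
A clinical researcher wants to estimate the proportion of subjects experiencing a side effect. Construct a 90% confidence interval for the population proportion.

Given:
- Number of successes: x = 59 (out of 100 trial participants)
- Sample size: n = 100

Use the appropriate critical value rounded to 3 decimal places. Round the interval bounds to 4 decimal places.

Sample proportion: p̂ = 59/100 = 0.590000

Check conditions for normal approximation:
  np̂ = 59 ≥ 10 ✓
  n(1-p̂) = 41 ≥ 10 ✓

The sample is large enough, so use a z-interval (normal approximation) for the proportion.

For 90% confidence, z* = 1.645 (from standard normal table)

Standard error: SE = √(p̂(1-p̂)/n) = √(0.590000×0.410000/100) = 0.04918333

Margin of error: E = z* × SE = 1.645 × 0.04918333 = 0.080907

Z-interval: p̂ ± E = 0.590000 ± 0.080907 = (0.509093, 0.670907)

Rounded to 4 decimal places:

(0.5091, 0.6709)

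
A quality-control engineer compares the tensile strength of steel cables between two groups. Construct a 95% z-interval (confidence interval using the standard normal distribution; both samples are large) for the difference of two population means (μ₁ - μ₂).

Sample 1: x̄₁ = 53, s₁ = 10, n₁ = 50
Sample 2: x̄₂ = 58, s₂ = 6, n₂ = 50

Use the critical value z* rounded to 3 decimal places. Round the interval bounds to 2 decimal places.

Both samples are large (n₁ = 50 ≥ 30, n₂ = 50 ≥ 30), so a z-interval for the difference of means applies.

Point estimate: x̄₁ - x̄₂ = 53 - 58 = -5

Standard error: SE = √(s₁²/n₁ + s₂²/n₂)
= √(10²/50 + 6²/50)
= √(2.000000 + 0.720000)
= 1.649242

For 95% confidence, z* = 1.96 (from standard normal table)
Margin of error: E = z* × SE = 1.96 × 1.649242 = 3.2325

Z-interval: (x̄₁ - x̄₂) ± E = -5 ± 3.2325 = (-8.2325, -1.7675)

Rounded to 2 decimal places:

(-8.23, -1.77)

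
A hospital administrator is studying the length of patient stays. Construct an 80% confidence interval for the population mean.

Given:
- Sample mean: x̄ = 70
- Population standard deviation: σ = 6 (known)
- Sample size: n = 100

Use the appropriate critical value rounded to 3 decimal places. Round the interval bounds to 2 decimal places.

The population standard deviation σ is known, so use a z-interval (standard normal critical value).

For 80% confidence, z* = 1.282 (from standard normal table)

Standard error: SE = σ/√n = 6/√100 = 0.600000

Margin of error: E = z* × SE = 1.282 × 0.600000 = 0.7692

Z-interval: x̄ ± E = 70 ± 0.7692 = (69.2308, 70.7692)

Rounded to 2 decimal places:

(69.23, 70.77)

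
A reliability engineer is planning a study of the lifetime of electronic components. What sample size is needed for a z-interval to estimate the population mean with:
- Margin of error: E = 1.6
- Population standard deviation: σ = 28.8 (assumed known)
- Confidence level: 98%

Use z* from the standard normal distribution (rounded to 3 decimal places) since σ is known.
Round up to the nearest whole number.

Using z* since population σ is known (z-interval formula).

For 98% confidence, z* = 2.326 (from standard normal table)

Sample size formula for z-interval: n = (z*σ/E)²

n = (2.326 × 28.8 / 1.6)²
  = (41.868000)²
  = 1752.9294

Round up to the nearest whole number: n = 1753

1753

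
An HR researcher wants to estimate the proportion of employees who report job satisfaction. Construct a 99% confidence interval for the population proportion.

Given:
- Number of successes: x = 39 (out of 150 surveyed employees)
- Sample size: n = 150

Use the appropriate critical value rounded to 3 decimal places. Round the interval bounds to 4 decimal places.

Sample proportion: p̂ = 39/150 = 0.260000

Check conditions for normal approximation:
  np̂ = 39 ≥ 10 ✓
  n(1-p̂) = 111 ≥ 10 ✓

The sample is large enough, so use a z-interval (normal approximation) for the proportion.

For 99% confidence, z* = 2.576 (from standard normal table)

Standard error: SE = √(p̂(1-p̂)/n) = √(0.260000×0.740000/150) = 0.03581434

Margin of error: E = z* × SE = 2.576 × 0.03581434 = 0.092258

Z-interval: p̂ ± E = 0.260000 ± 0.092258 = (0.167742, 0.352258)

Rounded to 4 decimal places:

(0.1677, 0.3523)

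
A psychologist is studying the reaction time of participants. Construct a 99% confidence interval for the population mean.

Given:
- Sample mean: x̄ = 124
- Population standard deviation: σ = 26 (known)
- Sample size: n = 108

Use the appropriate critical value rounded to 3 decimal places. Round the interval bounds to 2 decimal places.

The population standard deviation σ is known, so use a z-interval (standard normal critical value).

For 99% confidence, z* = 2.576 (from standard normal table)

Standard error: SE = σ/√n = 26/√108 = 2.501851

Margin of error: E = z* × SE = 2.576 × 2.501851 = 6.4448

Z-interval: x̄ ± E = 124 ± 6.4448 = (117.5552, 130.4448)

Rounded to 2 decimal places:

(117.56, 130.44)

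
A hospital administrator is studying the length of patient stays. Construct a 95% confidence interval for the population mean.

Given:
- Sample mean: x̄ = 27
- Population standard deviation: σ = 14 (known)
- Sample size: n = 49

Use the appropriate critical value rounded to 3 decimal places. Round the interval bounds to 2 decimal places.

The population standard deviation σ is known, so use a z-interval (standard normal critical value).

For 95% confidence, z* = 1.96 (from standard normal table)

Standard error: SE = σ/√n = 14/√49 = 2.000000

Margin of error: E = z* × SE = 1.96 × 2.000000 = 3.9200

Z-interval: x̄ ± E = 27 ± 3.9200 = (23.0800, 30.9200)

Rounded to 2 decimal places:

(23.08, 30.92)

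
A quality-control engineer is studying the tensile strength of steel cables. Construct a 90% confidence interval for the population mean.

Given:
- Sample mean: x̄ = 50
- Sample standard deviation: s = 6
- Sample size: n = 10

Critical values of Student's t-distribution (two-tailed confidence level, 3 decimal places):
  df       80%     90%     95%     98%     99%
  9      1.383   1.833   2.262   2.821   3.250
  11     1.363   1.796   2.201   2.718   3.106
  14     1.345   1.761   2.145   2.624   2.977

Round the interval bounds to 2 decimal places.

The population standard deviation σ is unknown (only the sample standard deviation s is given), so use a t-interval with df = n - 1 = 10 - 1 = 9.

For 90% confidence with df = 9, t* = 1.833 (from t-table)

Standard error: SE = s/√n = 6/√10 = 1.897367

Margin of error: E = t* × SE = 1.833 × 1.897367 = 3.4779

T-interval: x̄ ± E = 50 ± 3.4779 = (46.5221, 53.4779)

Rounded to 2 decimal places:

(46.52, 53.48)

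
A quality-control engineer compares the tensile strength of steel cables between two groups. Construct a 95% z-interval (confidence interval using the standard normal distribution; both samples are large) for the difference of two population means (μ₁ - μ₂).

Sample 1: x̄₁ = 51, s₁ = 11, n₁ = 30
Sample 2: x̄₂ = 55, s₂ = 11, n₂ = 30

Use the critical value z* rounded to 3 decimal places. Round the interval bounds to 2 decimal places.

Both samples are large (n₁ = 30 ≥ 30, n₂ = 30 ≥ 30), so a z-interval for the difference of means applies.

Point estimate: x̄₁ - x̄₂ = 51 - 55 = -4

Standard error: SE = √(s₁²/n₁ + s₂²/n₂)
= √(11²/30 + 11²/30)
= √(4.033333 + 4.033333)
= 2.840188

For 95% confidence, z* = 1.96 (from standard normal table)
Margin of error: E = z* × SE = 1.96 × 2.840188 = 5.5668

Z-interval: (x̄₁ - x̄₂) ± E = -4 ± 5.5668 = (-9.5668, 1.5668)

Rounded to 2 decimal places:

(-9.57, 1.57)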